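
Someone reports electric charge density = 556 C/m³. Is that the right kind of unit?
Yes

electric charge density has SI base units: A * s / m^3
C/m³ reduces to the same SI base units, so it is a valid unit for electric charge density.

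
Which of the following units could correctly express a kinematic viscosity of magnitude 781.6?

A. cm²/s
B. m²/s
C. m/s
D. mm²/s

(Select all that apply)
A, B, D

kinematic viscosity has SI base units: m^2 / s

Checking each option against m^2 / s:
  A. cm²/s: ✓ matches
  B. m²/s: ✓ matches
  C. m/s: ✗ does not match
  D. mm²/s: ✓ matches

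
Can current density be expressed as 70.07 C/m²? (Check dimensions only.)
No

current density has SI base units: A / m^2
C/m² does NOT reduce to A / m^2; a valid unit for current density would be e.g. A/m².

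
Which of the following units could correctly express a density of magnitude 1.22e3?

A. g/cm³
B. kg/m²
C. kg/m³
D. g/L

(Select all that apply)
A, C, D

density has SI base units: kg / m^3

Checking each option against kg / m^3:
  A. g/cm³: ✓ matches
  B. kg/m²: ✗ does not match
  C. kg/m³: ✓ matches
  D. g/L: ✓ matches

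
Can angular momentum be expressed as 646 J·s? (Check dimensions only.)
Yes

angular momentum has SI base units: kg * m^2 / s
J·s reduces to the same SI base units, so it is a valid unit for angular momentum.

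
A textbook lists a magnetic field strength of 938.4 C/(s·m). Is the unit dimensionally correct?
Yes

magnetic field strength has SI base units: A / m
C/(s·m) reduces to the same SI base units, so it is a valid unit for magnetic field strength.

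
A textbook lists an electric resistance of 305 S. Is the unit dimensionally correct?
No

electric resistance has SI base units: kg * m^2 / (A^2 * s^3)
S does NOT reduce to kg * m^2 / (A^2 * s^3); a valid unit for electric resistance would be e.g. Ω.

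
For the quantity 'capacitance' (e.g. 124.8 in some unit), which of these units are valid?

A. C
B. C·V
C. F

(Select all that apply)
C

capacitance has SI base units: A^2 * s^4 / (kg * m^2)

Checking each option against A^2 * s^4 / (kg * m^2):
  A. C: ✗ does not match
  B. C·V: ✗ does not match
  C. F: ✓ matches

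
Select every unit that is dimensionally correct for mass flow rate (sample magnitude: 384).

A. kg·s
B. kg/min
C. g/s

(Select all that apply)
B, C

mass flow rate has SI base units: kg / s

Checking each option against kg / s:
  A. kg·s: ✗ does not match
  B. kg/min: ✓ matches
  C. g/s: ✓ matches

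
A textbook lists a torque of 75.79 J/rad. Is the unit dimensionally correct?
Yes

torque has SI base units: kg * m^2 / s^2
J/rad reduces to the same SI base units, so it is a valid unit for torque.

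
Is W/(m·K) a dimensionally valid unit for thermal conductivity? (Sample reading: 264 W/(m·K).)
Yes

thermal conductivity has SI base units: kg * m / (s^3 * K)
W/(m·K) reduces to the same SI base units, so it is a valid unit for thermal conductivity.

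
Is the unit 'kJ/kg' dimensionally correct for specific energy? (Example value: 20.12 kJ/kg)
Yes

specific energy has SI base units: m^2 / s^2
kJ/kg reduces to the same SI base units, so it is a valid unit for specific energy.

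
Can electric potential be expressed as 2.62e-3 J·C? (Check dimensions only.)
No

electric potential has SI base units: kg * m^2 / (A * s^3)
J·C does NOT reduce to kg * m^2 / (A * s^3); a valid unit for electric potential would be e.g. V.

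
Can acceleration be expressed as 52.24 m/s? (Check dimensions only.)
No

acceleration has SI base units: m / s^2
m/s does NOT reduce to m / s^2; a valid unit for acceleration would be e.g. m/s².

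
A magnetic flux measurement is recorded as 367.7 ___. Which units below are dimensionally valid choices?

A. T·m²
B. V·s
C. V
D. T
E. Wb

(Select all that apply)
A, B, E

magnetic flux has SI base units: kg * m^2 / (A * s^2)

Checking each option against kg * m^2 / (A * s^2):
  A. T·m²: ✓ matches
  B. V·s: ✓ matches
  C. V: ✗ does not match
  D. T: ✗ does not match
  E. Wb: ✓ matches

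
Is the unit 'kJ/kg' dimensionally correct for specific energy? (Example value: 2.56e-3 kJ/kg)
Yes

specific energy has SI base units: m^2 / s^2
kJ/kg reduces to the same SI base units, so it is a valid unit for specific energy.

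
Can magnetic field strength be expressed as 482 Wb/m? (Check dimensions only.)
No

magnetic field strength has SI base units: A / m
Wb/m does NOT reduce to A / m; a valid unit for magnetic field strength would be e.g. A/m.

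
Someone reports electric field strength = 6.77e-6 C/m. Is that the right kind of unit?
No

electric field strength has SI base units: kg * m / (A * s^3)
C/m does NOT reduce to kg * m / (A * s^3); a valid unit for electric field strength would be e.g. V/m.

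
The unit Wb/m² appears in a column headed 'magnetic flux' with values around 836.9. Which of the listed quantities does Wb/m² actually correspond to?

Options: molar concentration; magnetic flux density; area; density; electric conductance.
magnetic flux density

magnetic flux should have units dimensionally equivalent to kg * m^2 / (A * s^2) (e.g. Wb).
The given unit 'Wb/m²' reduces to kg / (A * s^2). Of the listed options, that is the dimensionality of magnetic flux density.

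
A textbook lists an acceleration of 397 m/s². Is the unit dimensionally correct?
Yes

acceleration has SI base units: m / s^2
m/s² reduces to the same SI base units, so it is a valid unit for acceleration.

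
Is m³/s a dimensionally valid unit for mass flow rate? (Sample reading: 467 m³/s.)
No

mass flow rate has SI base units: kg / s
m³/s does NOT reduce to kg / s; a valid unit for mass flow rate would be e.g. kg/s.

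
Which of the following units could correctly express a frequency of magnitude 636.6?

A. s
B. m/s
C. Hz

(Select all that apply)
C

frequency has SI base units: 1 / s

Checking each option against 1 / s:
  A. s: ✗ does not match
  B. m/s: ✗ does not match
  C. Hz: ✓ matches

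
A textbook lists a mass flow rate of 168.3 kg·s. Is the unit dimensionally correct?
No

mass flow rate has SI base units: kg / s
kg·s does NOT reduce to kg / s; a valid unit for mass flow rate would be e.g. kg/s.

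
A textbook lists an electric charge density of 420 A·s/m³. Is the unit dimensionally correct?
Yes

electric charge density has SI base units: A * s / m^3
A·s/m³ reduces to the same SI base units, so it is a valid unit for electric charge density.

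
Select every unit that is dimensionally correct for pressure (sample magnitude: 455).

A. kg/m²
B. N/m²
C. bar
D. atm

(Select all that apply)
B, C, D

pressure has SI base units: kg / (m * s^2)

Checking each option against kg / (m * s^2):
  A. kg/m²: ✗ does not match
  B. N/m²: ✓ matches
  C. bar: ✓ matches
  D. atm: ✓ matches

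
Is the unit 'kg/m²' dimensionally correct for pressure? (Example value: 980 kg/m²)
No

pressure has SI base units: kg / (m * s^2)
kg/m² does NOT reduce to kg / (m * s^2); a valid unit for pressure would be e.g. Pa.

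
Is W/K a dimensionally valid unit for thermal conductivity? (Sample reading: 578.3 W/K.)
No

thermal conductivity has SI base units: kg * m / (s^3 * K)
W/K does NOT reduce to kg * m / (s^3 * K); a valid unit for thermal conductivity would be e.g. W/(m·K).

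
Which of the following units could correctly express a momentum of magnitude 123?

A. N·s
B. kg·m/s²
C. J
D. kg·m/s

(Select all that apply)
A, D

momentum has SI base units: kg * m / s

Checking each option against kg * m / s:
  A. N·s: ✓ matches
  B. kg·m/s²: ✗ does not match
  C. J: ✗ does not match
  D. kg·m/s: ✓ matches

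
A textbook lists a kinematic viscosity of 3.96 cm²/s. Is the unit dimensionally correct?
Yes

kinematic viscosity has SI base units: m^2 / s
cm²/s reduces to the same SI base units, so it is a valid unit for kinematic viscosity.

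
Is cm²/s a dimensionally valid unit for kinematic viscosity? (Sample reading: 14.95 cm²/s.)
Yes

kinematic viscosity has SI base units: m^2 / s
cm²/s reduces to the same SI base units, so it is a valid unit for kinematic viscosity.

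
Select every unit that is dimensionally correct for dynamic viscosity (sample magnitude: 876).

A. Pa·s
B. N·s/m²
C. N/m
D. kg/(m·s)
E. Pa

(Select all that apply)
A, B, D

dynamic viscosity has SI base units: kg / (m * s)

Checking each option against kg / (m * s):
  A. Pa·s: ✓ matches
  B. N·s/m²: ✓ matches
  C. N/m: ✗ does not match
  D. kg/(m·s): ✓ matches
  E. Pa: ✗ does not match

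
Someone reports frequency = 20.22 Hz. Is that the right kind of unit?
Yes

frequency has SI base units: 1 / s
Hz reduces to the same SI base units, so it is a valid unit for frequency.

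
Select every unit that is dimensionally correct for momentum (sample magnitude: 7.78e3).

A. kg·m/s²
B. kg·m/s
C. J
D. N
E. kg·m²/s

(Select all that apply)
B

momentum has SI base units: kg * m / s

Checking each option against kg * m / s:
  A. kg·m/s²: ✗ does not match
  B. kg·m/s: ✓ matches
  C. J: ✗ does not match
  D. N: ✗ does not match
  E. kg·m²/s: ✗ does not match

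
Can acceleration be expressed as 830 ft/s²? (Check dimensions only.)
Yes

acceleration has SI base units: m / s^2
ft/s² reduces to the same SI base units, so it is a valid unit for acceleration.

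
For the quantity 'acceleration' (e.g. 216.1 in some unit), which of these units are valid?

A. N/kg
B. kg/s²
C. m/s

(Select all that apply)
A

acceleration has SI base units: m / s^2

Checking each option against m / s^2:
  A. N/kg: ✓ matches
  B. kg/s²: ✗ does not match
  C. m/s: ✗ does not match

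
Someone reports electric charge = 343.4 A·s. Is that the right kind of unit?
Yes

electric charge has SI base units: A * s
A·s reduces to the same SI base units, so it is a valid unit for electric charge.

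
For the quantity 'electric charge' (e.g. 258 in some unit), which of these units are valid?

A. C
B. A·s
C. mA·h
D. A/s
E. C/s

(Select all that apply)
A, B, C

electric charge has SI base units: A * s

Checking each option against A * s:
  A. C: ✓ matches
  B. A·s: ✓ matches
  C. mA·h: ✓ matches
  D. A/s: ✗ does not match
  E. C/s: ✗ does not match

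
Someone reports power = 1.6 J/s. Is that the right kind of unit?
Yes

power has SI base units: kg * m^2 / s^3
J/s reduces to the same SI base units, so it is a valid unit for power.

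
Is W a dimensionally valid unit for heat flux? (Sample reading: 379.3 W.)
No

heat flux has SI base units: kg / s^3
W does NOT reduce to kg / s^3; a valid unit for heat flux would be e.g. W/m².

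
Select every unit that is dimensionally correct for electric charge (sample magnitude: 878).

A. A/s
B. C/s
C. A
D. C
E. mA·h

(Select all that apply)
D, E

electric charge has SI base units: A * s

Checking each option against A * s:
  A. A/s: ✗ does not match
  B. C/s: ✗ does not match
  C. A: ✗ does not match
  D. C: ✓ matches
  E. mA·h: ✓ matches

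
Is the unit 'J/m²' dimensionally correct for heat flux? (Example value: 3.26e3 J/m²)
No

heat flux has SI base units: kg / s^3
J/m² does NOT reduce to kg / s^3; a valid unit for heat flux would be e.g. W/m².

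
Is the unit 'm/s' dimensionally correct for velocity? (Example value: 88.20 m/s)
Yes

velocity has SI base units: m / s
m/s reduces to the same SI base units, so it is a valid unit for velocity.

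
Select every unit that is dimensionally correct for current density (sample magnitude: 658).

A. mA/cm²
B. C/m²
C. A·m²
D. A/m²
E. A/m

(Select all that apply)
A, D

current density has SI base units: A / m^2

Checking each option against A / m^2:
  A. mA/cm²: ✓ matches
  B. C/m²: ✗ does not match
  C. A·m²: ✗ does not match
  D. A/m²: ✓ matches
  E. A/m: ✗ does not match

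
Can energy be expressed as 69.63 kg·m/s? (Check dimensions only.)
No

energy has SI base units: kg * m^2 / s^2
kg·m/s does NOT reduce to kg * m^2 / s^2; a valid unit for energy would be e.g. J.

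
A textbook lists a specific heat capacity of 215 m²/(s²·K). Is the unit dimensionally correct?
Yes

specific heat capacity has SI base units: m^2 / (s^2 * K)
m²/(s²·K) reduces to the same SI base units, so it is a valid unit for specific heat capacity.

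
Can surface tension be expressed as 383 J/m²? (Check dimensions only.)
Yes

surface tension has SI base units: kg / s^2
J/m² reduces to the same SI base units, so it is a valid unit for surface tension.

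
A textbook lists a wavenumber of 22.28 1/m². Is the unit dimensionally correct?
No

wavenumber has SI base units: 1 / m
1/m² does NOT reduce to 1 / m; a valid unit for wavenumber would be e.g. 1/m.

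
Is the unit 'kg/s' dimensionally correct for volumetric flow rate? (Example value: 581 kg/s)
No

volumetric flow rate has SI base units: m^3 / s
kg/s does NOT reduce to m^3 / s; a valid unit for volumetric flow rate would be e.g. m³/s.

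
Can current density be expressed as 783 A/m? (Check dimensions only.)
No

current density has SI base units: A / m^2
A/m does NOT reduce to A / m^2; a valid unit for current density would be e.g. A/m².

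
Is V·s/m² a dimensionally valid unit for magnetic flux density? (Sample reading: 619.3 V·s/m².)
Yes

magnetic flux density has SI base units: kg / (A * s^2)
V·s/m² reduces to the same SI base units, so it is a valid unit for magnetic flux density.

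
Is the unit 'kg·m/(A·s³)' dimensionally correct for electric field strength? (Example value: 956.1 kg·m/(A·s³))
Yes

electric field strength has SI base units: kg * m / (A * s^3)
kg·m/(A·s³) reduces to the same SI base units, so it is a valid unit for electric field strength.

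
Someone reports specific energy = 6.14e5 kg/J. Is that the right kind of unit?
No

specific energy has SI base units: m^2 / s^2
kg/J does NOT reduce to m^2 / s^2; a valid unit for specific energy would be e.g. J/kg.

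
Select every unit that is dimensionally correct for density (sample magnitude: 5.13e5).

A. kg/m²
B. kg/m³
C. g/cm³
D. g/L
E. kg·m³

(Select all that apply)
B, C, D

density has SI base units: kg / m^3

Checking each option against kg / m^3:
  A. kg/m²: ✗ does not match
  B. kg/m³: ✓ matches
  C. g/cm³: ✓ matches
  D. g/L: ✓ matches
  E. kg·m³: ✗ does not match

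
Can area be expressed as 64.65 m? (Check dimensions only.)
No

area has SI base units: m^2
m does NOT reduce to m^2; a valid unit for area would be e.g. m².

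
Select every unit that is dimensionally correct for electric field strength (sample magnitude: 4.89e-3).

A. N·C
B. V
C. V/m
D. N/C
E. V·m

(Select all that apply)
C, D

electric field strength has SI base units: kg * m / (A * s^3)

Checking each option against kg * m / (A * s^3):
  A. N·C: ✗ does not match
  B. V: ✗ does not match
  C. V/m: ✓ matches
  D. N/C: ✓ matches
  E. V·m: ✗ does not match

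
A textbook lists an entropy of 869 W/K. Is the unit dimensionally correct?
No

entropy has SI base units: kg * m^2 / (s^2 * K)
W/K does NOT reduce to kg * m^2 / (s^2 * K); a valid unit for entropy would be e.g. J/K.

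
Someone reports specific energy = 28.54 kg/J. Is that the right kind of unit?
No

specific energy has SI base units: m^2 / s^2
kg/J does NOT reduce to m^2 / s^2; a valid unit for specific energy would be e.g. J/kg.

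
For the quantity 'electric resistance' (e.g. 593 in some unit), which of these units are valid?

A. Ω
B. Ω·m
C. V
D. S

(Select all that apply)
A

electric resistance has SI base units: kg * m^2 / (A^2 * s^3)

Checking each option against kg * m^2 / (A^2 * s^3):
  A. Ω: ✓ matches
  B. Ω·m: ✗ does not match
  C. V: ✗ does not match
  D. S: ✗ does not match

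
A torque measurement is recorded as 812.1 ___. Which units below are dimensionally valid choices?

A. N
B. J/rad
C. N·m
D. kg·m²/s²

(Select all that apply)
B, C, D

torque has SI base units: kg * m^2 / s^2

Checking each option against kg * m^2 / s^2:
  A. N: ✗ does not match
  B. J/rad: ✓ matches
  C. N·m: ✓ matches
  D. kg·m²/s²: ✓ matches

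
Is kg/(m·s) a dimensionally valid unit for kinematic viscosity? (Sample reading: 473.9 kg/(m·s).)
No

kinematic viscosity has SI base units: m^2 / s
kg/(m·s) does NOT reduce to m^2 / s; a valid unit for kinematic viscosity would be e.g. m²/s.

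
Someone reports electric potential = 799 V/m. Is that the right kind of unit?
No

electric potential has SI base units: kg * m^2 / (A * s^3)
V/m does NOT reduce to kg * m^2 / (A * s^3); a valid unit for electric potential would be e.g. V.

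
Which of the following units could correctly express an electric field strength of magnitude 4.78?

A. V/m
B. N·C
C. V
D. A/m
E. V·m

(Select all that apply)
A

electric field strength has SI base units: kg * m / (A * s^3)

Checking each option against kg * m / (A * s^3):
  A. V/m: ✓ matches
  B. N·C: ✗ does not match
  C. V: ✗ does not match
  D. A/m: ✗ does not match
  E. V·m: ✗ does not match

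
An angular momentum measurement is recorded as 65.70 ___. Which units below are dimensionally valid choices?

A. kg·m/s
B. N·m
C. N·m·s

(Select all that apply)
C

angular momentum has SI base units: kg * m^2 / s

Checking each option against kg * m^2 / s:
  A. kg·m/s: ✗ does not match
  B. N·m: ✗ does not match
  C. N·m·s: ✓ matches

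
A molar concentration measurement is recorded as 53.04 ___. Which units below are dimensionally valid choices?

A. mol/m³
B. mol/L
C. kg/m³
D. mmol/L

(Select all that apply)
A, B, D

molar concentration has SI base units: mol / m^3

Checking each option against mol / m^3:
  A. mol/m³: ✓ matches
  B. mol/L: ✓ matches
  C. kg/m³: ✗ does not match
  D. mmol/L: ✓ matches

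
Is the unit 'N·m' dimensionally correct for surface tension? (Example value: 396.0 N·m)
No

surface tension has SI base units: kg / s^2
N·m does NOT reduce to kg / s^2; a valid unit for surface tension would be e.g. N/m.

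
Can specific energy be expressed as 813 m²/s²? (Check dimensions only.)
Yes

specific energy has SI base units: m^2 / s^2
m²/s² reduces to the same SI base units, so it is a valid unit for specific energy.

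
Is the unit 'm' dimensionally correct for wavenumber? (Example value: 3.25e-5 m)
No

wavenumber has SI base units: 1 / m
m does NOT reduce to 1 / m; a valid unit for wavenumber would be e.g. 1/m.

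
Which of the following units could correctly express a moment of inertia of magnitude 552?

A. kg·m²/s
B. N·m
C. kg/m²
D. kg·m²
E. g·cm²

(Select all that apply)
D, E

moment of inertia has SI base units: kg * m^2

Checking each option against kg * m^2:
  A. kg·m²/s: ✗ does not match
  B. N·m: ✗ does not match
  C. kg/m²: ✗ does not match
  D. kg·m²: ✓ matches
  E. g·cm²: ✓ matches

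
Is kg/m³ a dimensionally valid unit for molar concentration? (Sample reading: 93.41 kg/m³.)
No

molar concentration has SI base units: mol / m^3
kg/m³ does NOT reduce to mol / m^3; a valid unit for molar concentration would be e.g. mol/m³.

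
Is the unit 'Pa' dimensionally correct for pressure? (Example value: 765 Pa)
Yes

pressure has SI base units: kg / (m * s^2)
Pa reduces to the same SI base units, so it is a valid unit for pressure.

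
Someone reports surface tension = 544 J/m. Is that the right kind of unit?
No

surface tension has SI base units: kg / s^2
J/m does NOT reduce to kg / s^2; a valid unit for surface tension would be e.g. N/m.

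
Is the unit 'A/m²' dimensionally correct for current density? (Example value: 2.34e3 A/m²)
Yes

current density has SI base units: A / m^2
A/m² reduces to the same SI base units, so it is a valid unit for current density.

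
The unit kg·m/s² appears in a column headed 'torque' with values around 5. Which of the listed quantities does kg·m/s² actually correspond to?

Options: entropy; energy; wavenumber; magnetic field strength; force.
force

torque should have units dimensionally equivalent to kg * m^2 / s^2 (e.g. N·m).
The given unit 'kg·m/s²' reduces to kg * m / s^2. Of the listed options, that is the dimensionality of force.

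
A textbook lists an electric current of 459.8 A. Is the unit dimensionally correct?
Yes

electric current has SI base units: A
A reduces to the same SI base units, so it is a valid unit for electric current.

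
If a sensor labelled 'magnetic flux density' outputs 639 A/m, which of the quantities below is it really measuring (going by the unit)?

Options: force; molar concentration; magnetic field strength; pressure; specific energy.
magnetic field strength

magnetic flux density should have units dimensionally equivalent to kg / (A * s^2) (e.g. T).
The given unit 'A/m' reduces to A / m. Of the listed options, that is the dimensionality of magnetic field strength.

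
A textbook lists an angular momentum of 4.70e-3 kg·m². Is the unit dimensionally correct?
No

angular momentum has SI base units: kg * m^2 / s
kg·m² does NOT reduce to kg * m^2 / s; a valid unit for angular momentum would be e.g. kg·m²/s.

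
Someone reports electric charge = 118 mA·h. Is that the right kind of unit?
Yes

electric charge has SI base units: A * s
mA·h reduces to the same SI base units, so it is a valid unit for electric charge.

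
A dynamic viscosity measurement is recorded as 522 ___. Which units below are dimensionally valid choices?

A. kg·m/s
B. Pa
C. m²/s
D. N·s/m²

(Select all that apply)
D

dynamic viscosity has SI base units: kg / (m * s)

Checking each option against kg / (m * s):
  A. kg·m/s: ✗ does not match
  B. Pa: ✗ does not match
  C. m²/s: ✗ does not match
  D. N·s/m²: ✓ matches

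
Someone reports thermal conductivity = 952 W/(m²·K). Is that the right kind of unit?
No

thermal conductivity has SI base units: kg * m / (s^3 * K)
W/(m²·K) does NOT reduce to kg * m / (s^3 * K); a valid unit for thermal conductivity would be e.g. W/(m·K).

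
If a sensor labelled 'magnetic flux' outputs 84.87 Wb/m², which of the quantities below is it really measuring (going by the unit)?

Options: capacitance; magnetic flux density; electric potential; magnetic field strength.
magnetic flux density

magnetic flux should have units dimensionally equivalent to kg * m^2 / (A * s^2) (e.g. Wb).
The given unit 'Wb/m²' reduces to kg / (A * s^2). Of the listed options, that is the dimensionality of magnetic flux density.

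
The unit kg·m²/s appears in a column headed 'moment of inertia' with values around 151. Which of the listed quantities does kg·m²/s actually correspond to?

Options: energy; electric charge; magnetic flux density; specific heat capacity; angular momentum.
angular momentum

moment of inertia should have units dimensionally equivalent to kg * m^2 (e.g. kg·m²).
The given unit 'kg·m²/s' reduces to kg * m^2 / s. Of the listed options, that is the dimensionality of angular momentum.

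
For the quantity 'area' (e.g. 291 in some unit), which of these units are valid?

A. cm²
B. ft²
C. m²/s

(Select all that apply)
A, B

area has SI base units: m^2

Checking each option against m^2:
  A. cm²: ✓ matches
  B. ft²: ✓ matches
  C. m²/s: ✗ does not match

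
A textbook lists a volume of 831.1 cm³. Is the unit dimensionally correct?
Yes

volume has SI base units: m^3
cm³ reduces to the same SI base units, so it is a valid unit for volume.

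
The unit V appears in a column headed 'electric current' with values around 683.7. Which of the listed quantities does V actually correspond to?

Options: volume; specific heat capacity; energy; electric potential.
electric potential

electric current should have units dimensionally equivalent to A (e.g. A).
The given unit 'V' reduces to kg * m^2 / (A * s^3). Of the listed options, that is the dimensionality of electric potential.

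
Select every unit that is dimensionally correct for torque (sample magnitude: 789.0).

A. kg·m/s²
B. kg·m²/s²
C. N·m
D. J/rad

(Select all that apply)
B, C, D

torque has SI base units: kg * m^2 / s^2

Checking each option against kg * m^2 / s^2:
  A. kg·m/s²: ✗ does not match
  B. kg·m²/s²: ✓ matches
  C. N·m: ✓ matches
  D. J/rad: ✓ matches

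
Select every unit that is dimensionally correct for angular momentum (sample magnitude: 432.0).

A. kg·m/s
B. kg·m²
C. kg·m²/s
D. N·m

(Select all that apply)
C

angular momentum has SI base units: kg * m^2 / s

Checking each option against kg * m^2 / s:
  A. kg·m/s: ✗ does not match
  B. kg·m²: ✗ does not match
  C. kg·m²/s: ✓ matches
  D. N·m: ✗ does not match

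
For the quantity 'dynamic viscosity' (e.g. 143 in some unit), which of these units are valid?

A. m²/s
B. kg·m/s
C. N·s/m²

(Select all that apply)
C

dynamic viscosity has SI base units: kg / (m * s)

Checking each option against kg / (m * s):
  A. m²/s: ✗ does not match
  B. kg·m/s: ✗ does not match
  C. N·s/m²: ✓ matches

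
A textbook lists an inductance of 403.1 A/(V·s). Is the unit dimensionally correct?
No

inductance has SI base units: kg * m^2 / (A^2 * s^2)
A/(V·s) does NOT reduce to kg * m^2 / (A^2 * s^2); a valid unit for inductance would be e.g. H.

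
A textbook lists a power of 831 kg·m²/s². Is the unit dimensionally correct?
No

power has SI base units: kg * m^2 / s^3
kg·m²/s² does NOT reduce to kg * m^2 / s^3; a valid unit for power would be e.g. W.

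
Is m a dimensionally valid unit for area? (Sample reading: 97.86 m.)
No

area has SI base units: m^2
m does NOT reduce to m^2; a valid unit for area would be e.g. m².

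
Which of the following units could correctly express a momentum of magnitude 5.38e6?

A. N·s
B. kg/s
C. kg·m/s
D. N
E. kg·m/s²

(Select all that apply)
A, C

momentum has SI base units: kg * m / s

Checking each option against kg * m / s:
  A. N·s: ✓ matches
  B. kg/s: ✗ does not match
  C. kg·m/s: ✓ matches
  D. N: ✗ does not match
  E. kg·m/s²: ✗ does not match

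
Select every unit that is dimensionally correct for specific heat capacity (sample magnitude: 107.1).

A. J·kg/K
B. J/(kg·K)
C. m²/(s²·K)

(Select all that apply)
B, C

specific heat capacity has SI base units: m^2 / (s^2 * K)

Checking each option against m^2 / (s^2 * K):
  A. J·kg/K: ✗ does not match
  B. J/(kg·K): ✓ matches
  C. m²/(s²·K): ✓ matches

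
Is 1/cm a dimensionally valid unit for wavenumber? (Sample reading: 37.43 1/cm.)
Yes

wavenumber has SI base units: 1 / m
1/cm reduces to the same SI base units, so it is a valid unit for wavenumber.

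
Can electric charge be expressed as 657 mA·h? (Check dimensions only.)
Yes

electric charge has SI base units: A * s
mA·h reduces to the same SI base units, so it is a valid unit for electric charge.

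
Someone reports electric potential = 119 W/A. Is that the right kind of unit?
Yes

electric potential has SI base units: kg * m^2 / (A * s^3)
W/A reduces to the same SI base units, so it is a valid unit for electric potential.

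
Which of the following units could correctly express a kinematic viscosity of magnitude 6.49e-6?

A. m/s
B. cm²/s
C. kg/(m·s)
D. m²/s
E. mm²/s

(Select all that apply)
B, D, E

kinematic viscosity has SI base units: m^2 / s

Checking each option against m^2 / s:
  A. m/s: ✗ does not match
  B. cm²/s: ✓ matches
  C. kg/(m·s): ✗ does not match
  D. m²/s: ✓ matches
  E. mm²/s: ✓ matches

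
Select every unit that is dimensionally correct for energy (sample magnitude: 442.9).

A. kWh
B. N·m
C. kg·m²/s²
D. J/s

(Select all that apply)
A, B, C

energy has SI base units: kg * m^2 / s^2

Checking each option against kg * m^2 / s^2:
  A. kWh: ✓ matches
  B. N·m: ✓ matches
  C. kg·m²/s²: ✓ matches
  D. J/s: ✗ does not match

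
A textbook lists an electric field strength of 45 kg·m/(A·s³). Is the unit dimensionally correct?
Yes

electric field strength has SI base units: kg * m / (A * s^3)
kg·m/(A·s³) reduces to the same SI base units, so it is a valid unit for electric field strength.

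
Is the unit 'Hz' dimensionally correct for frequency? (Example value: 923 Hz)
Yes

frequency has SI base units: 1 / s
Hz reduces to the same SI base units, so it is a valid unit for frequency.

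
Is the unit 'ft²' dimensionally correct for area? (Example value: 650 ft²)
Yes

area has SI base units: m^2
ft² reduces to the same SI base units, so it is a valid unit for area.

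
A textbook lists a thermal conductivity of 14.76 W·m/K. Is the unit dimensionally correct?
No

thermal conductivity has SI base units: kg * m / (s^3 * K)
W·m/K does NOT reduce to kg * m / (s^3 * K); a valid unit for thermal conductivity would be e.g. W/(m·K).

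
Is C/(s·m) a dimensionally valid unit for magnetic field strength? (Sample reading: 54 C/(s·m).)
Yes

magnetic field strength has SI base units: A / m
C/(s·m) reduces to the same SI base units, so it is a valid unit for magnetic field strength.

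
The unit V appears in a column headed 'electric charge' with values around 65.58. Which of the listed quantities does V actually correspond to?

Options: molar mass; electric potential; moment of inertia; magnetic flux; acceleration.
electric potential

electric charge should have units dimensionally equivalent to A * s (e.g. C).
The given unit 'V' reduces to kg * m^2 / (A * s^3). Of the listed options, that is the dimensionality of electric potential.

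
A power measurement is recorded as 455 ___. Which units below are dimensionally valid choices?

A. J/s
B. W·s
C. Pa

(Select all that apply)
A

power has SI base units: kg * m^2 / s^3

Checking each option against kg * m^2 / s^3:
  A. J/s: ✓ matches
  B. W·s: ✗ does not match
  C. Pa: ✗ does not match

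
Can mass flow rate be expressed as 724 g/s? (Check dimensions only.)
Yes

mass flow rate has SI base units: kg / s
g/s reduces to the same SI base units, so it is a valid unit for mass flow rate.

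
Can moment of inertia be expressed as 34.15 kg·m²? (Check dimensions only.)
Yes

moment of inertia has SI base units: kg * m^2
kg·m² reduces to the same SI base units, so it is a valid unit for moment of inertia.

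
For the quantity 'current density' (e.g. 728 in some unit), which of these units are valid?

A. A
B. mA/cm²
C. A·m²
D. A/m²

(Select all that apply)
B, D

current density has SI base units: A / m^2

Checking each option against A / m^2:
  A. A: ✗ does not match
  B. mA/cm²: ✓ matches
  C. A·m²: ✗ does not match
  D. A/m²: ✓ matches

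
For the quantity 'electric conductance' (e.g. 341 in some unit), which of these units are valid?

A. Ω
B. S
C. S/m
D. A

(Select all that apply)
B

electric conductance has SI base units: A^2 * s^3 / (kg * m^2)

Checking each option against A^2 * s^3 / (kg * m^2):
  A. Ω: ✗ does not match
  B. S: ✓ matches
  C. S/m: ✗ does not match
  D. A: ✗ does not match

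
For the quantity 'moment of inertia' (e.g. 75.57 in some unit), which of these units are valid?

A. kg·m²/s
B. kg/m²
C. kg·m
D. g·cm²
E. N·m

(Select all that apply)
D

moment of inertia has SI base units: kg * m^2

Checking each option against kg * m^2:
  A. kg·m²/s: ✗ does not match
  B. kg/m²: ✗ does not match
  C. kg·m: ✗ does not match
  D. g·cm²: ✓ matches
  E. N·m: ✗ does not match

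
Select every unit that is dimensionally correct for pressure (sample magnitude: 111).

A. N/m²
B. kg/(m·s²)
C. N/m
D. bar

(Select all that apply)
A, B, D

pressure has SI base units: kg / (m * s^2)

Checking each option against kg / (m * s^2):
  A. N/m²: ✓ matches
  B. kg/(m·s²): ✓ matches
  C. N/m: ✗ does not match
  D. bar: ✓ matches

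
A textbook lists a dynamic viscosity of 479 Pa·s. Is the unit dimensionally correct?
Yes

dynamic viscosity has SI base units: kg / (m * s)
Pa·s reduces to the same SI base units, so it is a valid unit for dynamic viscosity.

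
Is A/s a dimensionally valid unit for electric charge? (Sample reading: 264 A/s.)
No

electric charge has SI base units: A * s
A/s does NOT reduce to A * s; a valid unit for electric charge would be e.g. C.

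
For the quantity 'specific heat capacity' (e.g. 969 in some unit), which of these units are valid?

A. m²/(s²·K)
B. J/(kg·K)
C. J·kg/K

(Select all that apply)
A, B

specific heat capacity has SI base units: m^2 / (s^2 * K)

Checking each option against m^2 / (s^2 * K):
  A. m²/(s²·K): ✓ matches
  B. J/(kg·K): ✓ matches
  C. J·kg/K: ✗ does not match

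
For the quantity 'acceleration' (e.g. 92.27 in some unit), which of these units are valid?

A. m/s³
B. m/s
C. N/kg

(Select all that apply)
C

acceleration has SI base units: m / s^2

Checking each option against m / s^2:
  A. m/s³: ✗ does not match
  B. m/s: ✗ does not match
  C. N/kg: ✓ matches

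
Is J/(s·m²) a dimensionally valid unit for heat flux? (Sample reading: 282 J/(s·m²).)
Yes

heat flux has SI base units: kg / s^3
J/(s·m²) reduces to the same SI base units, so it is a valid unit for heat flux.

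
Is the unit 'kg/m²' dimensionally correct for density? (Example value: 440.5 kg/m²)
No

density has SI base units: kg / m^3
kg/m² does NOT reduce to kg / m^3; a valid unit for density would be e.g. kg/m³.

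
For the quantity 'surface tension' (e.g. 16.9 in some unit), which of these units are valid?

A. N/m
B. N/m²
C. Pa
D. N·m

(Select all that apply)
A

surface tension has SI base units: kg / s^2

Checking each option against kg / s^2:
  A. N/m: ✓ matches
  B. N/m²: ✗ does not match
  C. Pa: ✗ does not match
  D. N·m: ✗ does not match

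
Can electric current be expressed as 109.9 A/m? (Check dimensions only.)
No

electric current has SI base units: A
A/m does NOT reduce to A; a valid unit for electric current would be e.g. A.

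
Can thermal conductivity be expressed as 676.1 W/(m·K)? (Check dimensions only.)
Yes

thermal conductivity has SI base units: kg * m / (s^3 * K)
W/(m·K) reduces to the same SI base units, so it is a valid unit for thermal conductivity.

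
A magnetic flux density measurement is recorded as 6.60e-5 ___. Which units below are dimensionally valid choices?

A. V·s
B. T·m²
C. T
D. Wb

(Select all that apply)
C

magnetic flux density has SI base units: kg / (A * s^2)

Checking each option against kg / (A * s^2):
  A. V·s: ✗ does not match
  B. T·m²: ✗ does not match
  C. T: ✓ matches
  D. Wb: ✗ does not match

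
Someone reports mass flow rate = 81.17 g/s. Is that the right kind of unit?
Yes

mass flow rate has SI base units: kg / s
g/s reduces to the same SI base units, so it is a valid unit for mass flow rate.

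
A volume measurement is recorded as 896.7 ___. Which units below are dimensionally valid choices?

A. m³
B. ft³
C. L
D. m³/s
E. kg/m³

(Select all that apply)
A, B, C

volume has SI base units: m^3

Checking each option against m^3:
  A. m³: ✓ matches
  B. ft³: ✓ matches
  C. L: ✓ matches
  D. m³/s: ✗ does not match
  E. kg/m³: ✗ does not match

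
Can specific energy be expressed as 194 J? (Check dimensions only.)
No

specific energy has SI base units: m^2 / s^2
J does NOT reduce to m^2 / s^2; a valid unit for specific energy would be e.g. J/kg.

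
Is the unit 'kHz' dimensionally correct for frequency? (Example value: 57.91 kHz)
Yes

frequency has SI base units: 1 / s
kHz reduces to the same SI base units, so it is a valid unit for frequency.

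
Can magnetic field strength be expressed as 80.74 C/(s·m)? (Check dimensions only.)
Yes

magnetic field strength has SI base units: A / m
C/(s·m) reduces to the same SI base units, so it is a valid unit for magnetic field strength.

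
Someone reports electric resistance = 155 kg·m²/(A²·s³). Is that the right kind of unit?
Yes

electric resistance has SI base units: kg * m^2 / (A^2 * s^3)
kg·m²/(A²·s³) reduces to the same SI base units, so it is a valid unit for electric resistance.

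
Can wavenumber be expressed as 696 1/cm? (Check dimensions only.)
Yes

wavenumber has SI base units: 1 / m
1/cm reduces to the same SI base units, so it is a valid unit for wavenumber.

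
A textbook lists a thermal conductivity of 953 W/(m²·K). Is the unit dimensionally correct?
No

thermal conductivity has SI base units: kg * m / (s^3 * K)
W/(m²·K) does NOT reduce to kg * m / (s^3 * K); a valid unit for thermal conductivity would be e.g. W/(m·K).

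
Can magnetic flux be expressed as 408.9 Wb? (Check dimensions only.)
Yes

magnetic flux has SI base units: kg * m^2 / (A * s^2)
Wb reduces to the same SI base units, so it is a valid unit for magnetic flux.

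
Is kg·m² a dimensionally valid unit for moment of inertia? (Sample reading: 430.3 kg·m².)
Yes

moment of inertia has SI base units: kg * m^2
kg·m² reduces to the same SI base units, so it is a valid unit for moment of inertia.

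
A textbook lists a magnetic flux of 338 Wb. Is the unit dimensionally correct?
Yes

magnetic flux has SI base units: kg * m^2 / (A * s^2)
Wb reduces to the same SI base units, so it is a valid unit for magnetic flux.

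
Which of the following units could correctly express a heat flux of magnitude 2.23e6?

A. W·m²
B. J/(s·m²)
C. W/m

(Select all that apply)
B

heat flux has SI base units: kg / s^3

Checking each option against kg / s^3:
  A. W·m²: ✗ does not match
  B. J/(s·m²): ✓ matches
  C. W/m: ✗ does not match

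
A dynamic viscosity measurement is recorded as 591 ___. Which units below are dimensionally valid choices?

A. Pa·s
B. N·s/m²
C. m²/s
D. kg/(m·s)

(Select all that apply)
A, B, D

dynamic viscosity has SI base units: kg / (m * s)

Checking each option against kg / (m * s):
  A. Pa·s: ✓ matches
  B. N·s/m²: ✓ matches
  C. m²/s: ✗ does not match
  D. kg/(m·s): ✓ matches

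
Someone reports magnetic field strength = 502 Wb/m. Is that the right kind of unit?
No

magnetic field strength has SI base units: A / m
Wb/m does NOT reduce to A / m; a valid unit for magnetic field strength would be e.g. A/m.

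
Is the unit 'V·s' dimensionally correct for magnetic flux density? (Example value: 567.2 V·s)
No

magnetic flux density has SI base units: kg / (A * s^2)
V·s does NOT reduce to kg / (A * s^2); a valid unit for magnetic flux density would be e.g. T.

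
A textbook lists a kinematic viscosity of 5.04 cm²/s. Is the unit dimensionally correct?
Yes

kinematic viscosity has SI base units: m^2 / s
cm²/s reduces to the same SI base units, so it is a valid unit for kinematic viscosity.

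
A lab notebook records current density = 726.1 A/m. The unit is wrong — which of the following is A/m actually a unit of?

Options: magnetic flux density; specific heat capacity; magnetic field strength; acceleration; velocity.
magnetic field strength

current density should have units dimensionally equivalent to A / m^2 (e.g. A/m²).
The given unit 'A/m' reduces to A / m. Of the listed options, that is the dimensionality of magnetic field strength.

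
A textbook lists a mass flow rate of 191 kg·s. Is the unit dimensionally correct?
No

mass flow rate has SI base units: kg / s
kg·s does NOT reduce to kg / s; a valid unit for mass flow rate would be e.g. kg/s.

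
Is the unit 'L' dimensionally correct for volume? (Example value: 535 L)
Yes

volume has SI base units: m^3
L reduces to the same SI base units, so it is a valid unit for volume.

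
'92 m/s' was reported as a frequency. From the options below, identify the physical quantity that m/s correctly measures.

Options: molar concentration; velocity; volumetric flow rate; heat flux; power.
velocity

frequency should have units dimensionally equivalent to 1 / s (e.g. Hz).
The given unit 'm/s' reduces to m / s. Of the listed options, that is the dimensionality of velocity.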